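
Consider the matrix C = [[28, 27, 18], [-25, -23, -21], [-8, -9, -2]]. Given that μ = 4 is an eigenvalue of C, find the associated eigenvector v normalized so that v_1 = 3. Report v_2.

C − 4I = [[24, 27, 18], [-25, -27, -21], [-8, -9, -6]].
Solving (C − 4I)v = 0 gives the eigenspace spanned by (3, -2, -1).
With v_1 = 3, v = (3, -2, -1), so v_2 = -2.

-2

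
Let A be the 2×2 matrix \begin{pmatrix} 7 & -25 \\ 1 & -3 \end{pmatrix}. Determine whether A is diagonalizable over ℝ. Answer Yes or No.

No

Characteristic polynomial: p(t) = t^2 - 4t + 4 = (t - 2)^2.
t = 2 has algebraic multiplicity 2; rank(A − 2I) = 1, so geometric multiplicity = 1.
Geometric multiplicity < algebraic multiplicity, so A is not diagonalizable.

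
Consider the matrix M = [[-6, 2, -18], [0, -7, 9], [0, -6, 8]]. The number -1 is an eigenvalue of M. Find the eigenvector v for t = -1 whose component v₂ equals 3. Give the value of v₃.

2

M + 1I = [[-5, 2, -18], [0, -6, 9], [0, -6, 9]].
Solving (M + 1I)v = 0 gives the eigenspace spanned by (-6, 3, 2).
With v₂ = 3, v = (-6, 3, 2), so v₃ = 2.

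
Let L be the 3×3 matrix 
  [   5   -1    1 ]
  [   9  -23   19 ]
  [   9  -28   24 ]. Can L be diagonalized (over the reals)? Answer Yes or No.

No

Characteristic polynomial: p(s) = s^3 - 6s^2 - 15s + 100 = (s - 5)^2(s + 4).
s = 5 has algebraic multiplicity 2; rank(L − 5I) = 2, so geometric multiplicity = 1.
Geometric multiplicity < algebraic multiplicity, so L is not diagonalizable.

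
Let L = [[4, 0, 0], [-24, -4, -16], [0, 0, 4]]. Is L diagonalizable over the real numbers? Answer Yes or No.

Characteristic polynomial: p(r) = r^3 - 4r^2 - 16r + 64 = (r - 4)^2(r + 4).
r = 4 has algebraic multiplicity 2; rank(L − 4I) = 1, so geometric multiplicity = 2.
Every eigenvalue has geometric = algebraic multiplicity, so L is diagonalizable.

Yes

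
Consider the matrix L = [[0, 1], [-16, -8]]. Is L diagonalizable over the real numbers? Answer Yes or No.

No

Characteristic polynomial: p(t) = t^2 + 8t + 16 = (t + 4)^2.
t = -4 has algebraic multiplicity 2; rank(L + 4I) = 1, so geometric multiplicity = 1.
Geometric multiplicity < algebraic multiplicity, so L is not diagonalizable.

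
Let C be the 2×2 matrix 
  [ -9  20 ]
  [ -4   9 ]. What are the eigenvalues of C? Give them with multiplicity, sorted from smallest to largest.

-1, 1

Characteristic polynomial: p(λ) = λ^2 - 1 = (λ - 1)(λ + 1).
Roots (with multiplicity): -1, 1.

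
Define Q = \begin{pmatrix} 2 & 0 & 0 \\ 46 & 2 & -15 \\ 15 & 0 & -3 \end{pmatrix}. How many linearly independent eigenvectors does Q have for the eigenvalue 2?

Q − 2I = [[0, 0, 0], [46, 0, -15], [15, 0, -5]].
This matrix has rank 2, so its null space has dimension 3 − 2 = 1.

1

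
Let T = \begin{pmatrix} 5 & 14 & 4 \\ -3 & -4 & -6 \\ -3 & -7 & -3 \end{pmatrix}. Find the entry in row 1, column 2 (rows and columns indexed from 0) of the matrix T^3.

Characteristic polynomial: s^3 + 2s^2 - 11s - 12 = (s - 3)(s + 1)(s + 4), so the eigenvalues are -4, -1, 3.
s=-4: eigenvector (-2, 1, 1).
s=-1: eigenvector (-3, 1, 1).
s=3: eigenvector (-2, 0, 1).
P = [[-2, -3, -2], [1, 1, 0], [1, 1, 1]], D = diag(-4, -1, 3), P⁻¹ = [[1, 1, 2], [-1, 0, -2], [0, -1, 1]].
T³ = P·diag(-64, -1, 27)·P⁻¹ = [[125, 182, 196], [-63, -64, -126], [-63, -91, -99]].
The requested entry is -126.

-126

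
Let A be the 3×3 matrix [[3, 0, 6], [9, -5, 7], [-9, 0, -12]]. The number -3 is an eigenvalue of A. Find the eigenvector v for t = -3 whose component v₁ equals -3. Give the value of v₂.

A + 3I = [[6, 0, 6], [9, -2, 7], [-9, 0, -9]].
Solving (A + 3I)v = 0 gives the eigenspace spanned by (-3, -3, 3).
With v₁ = -3, v = (-3, -3, 3), so v₂ = -3.

-3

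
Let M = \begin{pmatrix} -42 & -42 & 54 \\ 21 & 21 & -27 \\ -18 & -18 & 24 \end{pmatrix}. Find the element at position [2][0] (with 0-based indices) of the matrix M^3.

-486

Characteristic polynomial: t^3 - 3t^2 - 18t = t(t - 6)(t + 3), so the eigenvalues are -3, 0, 6.
t=0: eigenvector (1, -1, 0).
t=6: eigenvector (2, -1, 1).
t=-3: eigenvector (6, -3, 2).
P = [[1, 2, 6], [-1, -1, -3], [0, 1, 2]], D = diag(0, 6, -3), P⁻¹ = [[-1, -2, 0], [-2, -2, 3], [1, 1, -1]].
M³ = P·diag(0, 216, -27)·P⁻¹ = [[-1026, -1026, 1458], [513, 513, -729], [-486, -486, 702]].
The requested entry is -486.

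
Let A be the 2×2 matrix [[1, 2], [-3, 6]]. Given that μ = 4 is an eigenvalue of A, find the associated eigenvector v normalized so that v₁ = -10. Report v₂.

A − 4I = [[-3, 2], [-3, 2]].
Solving (A − 4I)v = 0 gives the eigenspace spanned by (-10, -15).
With v₁ = -10, v = (-10, -15), so v₂ = -15.

-15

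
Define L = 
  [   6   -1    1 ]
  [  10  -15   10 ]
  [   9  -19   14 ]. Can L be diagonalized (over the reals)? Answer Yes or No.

Characteristic polynomial: p(μ) = μ^3 - 5μ^2 - 25μ + 125 = (μ - 5)^2(μ + 5).
μ = 5 has algebraic multiplicity 2; rank(L − 5I) = 2, so geometric multiplicity = 1.
Geometric multiplicity < algebraic multiplicity, so L is not diagonalizable.

No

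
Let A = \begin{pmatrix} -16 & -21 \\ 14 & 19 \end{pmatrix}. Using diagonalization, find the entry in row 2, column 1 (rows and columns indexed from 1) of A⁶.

31122

Characteristic polynomial: s^2 - 3s - 10 = (s - 5)(s + 2), so the eigenvalues are -2, 5.
s=5: eigenvector (-1, 1).
s=-2: eigenvector (3, -2).
P = [[-1, 3], [1, -2]], D = diag(5, -2), P⁻¹ = [[2, 3], [1, 1]].
A⁶ = P·diag(15625, 64)·P⁻¹ = [[-31058, -46683], [31122, 46747]].
The requested entry is 31122.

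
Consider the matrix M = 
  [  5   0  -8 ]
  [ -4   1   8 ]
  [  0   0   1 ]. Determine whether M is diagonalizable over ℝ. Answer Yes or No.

Yes

Characteristic polynomial: p(r) = r^3 - 7r^2 + 11r - 5 = (r - 5)(r - 1)^2.
r = 1 has algebraic multiplicity 2; rank(M − 1I) = 1, so geometric multiplicity = 2.
Every eigenvalue has geometric = algebraic multiplicity, so M is diagonalizable.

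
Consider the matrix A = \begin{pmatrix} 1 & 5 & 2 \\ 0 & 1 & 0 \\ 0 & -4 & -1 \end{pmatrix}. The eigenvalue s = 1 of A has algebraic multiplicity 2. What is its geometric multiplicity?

1

A − 1I = [[0, 5, 2], [0, 0, 0], [0, -4, -2]].
This matrix has rank 2, so its null space has dimension 3 − 2 = 1.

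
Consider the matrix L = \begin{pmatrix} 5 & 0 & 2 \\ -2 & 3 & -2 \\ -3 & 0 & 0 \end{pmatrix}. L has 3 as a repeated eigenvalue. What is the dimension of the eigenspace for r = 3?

2

L − 3I = [[2, 0, 2], [-2, 0, -2], [-3, 0, -3]].
This matrix has rank 1, so its null space has dimension 3 − 1 = 2.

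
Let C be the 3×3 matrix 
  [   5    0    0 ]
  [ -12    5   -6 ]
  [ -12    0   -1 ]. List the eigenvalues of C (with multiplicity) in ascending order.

Characteristic polynomial: p(r) = r^3 - 9r^2 + 15r + 25 = (r - 5)^2(r + 1).
Roots (with multiplicity): -1, 5, 5.

-1, 5, 5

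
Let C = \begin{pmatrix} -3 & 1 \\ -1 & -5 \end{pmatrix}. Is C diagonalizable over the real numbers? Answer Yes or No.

No

Characteristic polynomial: p(μ) = μ^2 + 8μ + 16 = (μ + 4)^2.
μ = -4 has algebraic multiplicity 2; rank(C + 4I) = 1, so geometric multiplicity = 1.
Geometric multiplicity < algebraic multiplicity, so C is not diagonalizable.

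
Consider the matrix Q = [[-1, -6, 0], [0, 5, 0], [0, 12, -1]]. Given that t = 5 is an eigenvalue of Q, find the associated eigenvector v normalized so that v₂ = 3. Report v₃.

6

Q − 5I = [[-6, -6, 0], [0, 0, 0], [0, 12, -6]].
Solving (Q − 5I)v = 0 gives the eigenspace spanned by (-3, 3, 6).
With v₂ = 3, v = (-3, 3, 6), so v₃ = 6.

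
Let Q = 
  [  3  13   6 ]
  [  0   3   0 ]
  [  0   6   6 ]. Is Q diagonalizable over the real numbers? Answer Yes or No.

No

Characteristic polynomial: p(s) = s^3 - 12s^2 + 45s - 54 = (s - 6)(s - 3)^2.
s = 3 has algebraic multiplicity 2; rank(Q − 3I) = 2, so geometric multiplicity = 1.
Geometric multiplicity < algebraic multiplicity, so Q is not diagonalizable.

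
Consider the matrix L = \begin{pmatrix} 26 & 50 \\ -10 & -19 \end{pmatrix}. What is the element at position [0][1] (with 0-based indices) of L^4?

12950

Characteristic polynomial: t^2 - 7t + 6 = (t - 6)(t - 1), so the eigenvalues are 1, 6.
t=6: eigenvector (5, -2).
t=1: eigenvector (-2, 1).
P = [[5, -2], [-2, 1]], D = diag(6, 1), P⁻¹ = [[1, 2], [2, 5]].
L⁴ = P·diag(1296, 1)·P⁻¹ = [[6476, 12950], [-2590, -5179]].
The requested entry is 12950.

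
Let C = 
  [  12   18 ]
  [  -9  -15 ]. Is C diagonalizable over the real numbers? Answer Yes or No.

Yes

Characteristic polynomial: p(s) = s^2 + 3s - 18 = (s - 3)(s + 6).
All 2 eigenvalues are distinct, so C is diagonalizable.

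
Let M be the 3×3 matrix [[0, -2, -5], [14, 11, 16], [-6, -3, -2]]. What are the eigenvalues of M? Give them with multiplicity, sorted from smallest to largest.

1, 4, 4

Characteristic polynomial: p(μ) = μ^3 - 9μ^2 + 24μ - 16 = (μ - 4)^2(μ - 1).
Roots (with multiplicity): 1, 4, 4.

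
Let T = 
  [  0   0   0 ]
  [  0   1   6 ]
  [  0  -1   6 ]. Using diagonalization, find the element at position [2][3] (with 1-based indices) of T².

Characteristic polynomial: r^3 - 7r^2 + 12r = r(r - 4)(r - 3), so the eigenvalues are 0, 3, 4.
r=0: eigenvector (1, 0, 0).
r=3: eigenvector (0, 3, 1).
r=4: eigenvector (0, 2, 1).
P = [[1, 0, 0], [0, 3, 2], [0, 1, 1]], D = diag(0, 3, 4), P⁻¹ = [[1, 0, 0], [0, 1, -2], [0, -1, 3]].
T² = P·diag(0, 9, 16)·P⁻¹ = [[0, 0, 0], [0, -5, 42], [0, -7, 30]].
The requested entry is 42.

42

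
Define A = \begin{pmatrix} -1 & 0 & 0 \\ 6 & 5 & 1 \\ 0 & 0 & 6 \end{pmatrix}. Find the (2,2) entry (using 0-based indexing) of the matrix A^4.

Characteristic polynomial: λ^3 - 10λ^2 + 19λ + 30 = (λ - 6)(λ - 5)(λ + 1), so the eigenvalues are -1, 5, 6.
λ=-1: eigenvector (1, -1, 0).
λ=5: eigenvector (0, 1, 0).
λ=6: eigenvector (0, 1, 1).
P = [[1, 0, 0], [-1, 1, 1], [0, 0, 1]], D = diag(-1, 5, 6), P⁻¹ = [[1, 0, 0], [1, 1, -1], [0, 0, 1]].
A⁴ = P·diag(1, 625, 1296)·P⁻¹ = [[1, 0, 0], [624, 625, 671], [0, 0, 1296]].
The requested entry is 1296.

1296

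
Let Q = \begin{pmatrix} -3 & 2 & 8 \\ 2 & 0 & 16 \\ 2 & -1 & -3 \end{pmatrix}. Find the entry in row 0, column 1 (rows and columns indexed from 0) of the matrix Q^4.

-350

Characteristic polynomial: r^3 + 6r^2 + 5r - 12 = (r - 1)(r + 3)(r + 4), so the eigenvalues are -4, -3, 1.
r=1: eigenvector (1, 2, 0).
r=-3: eigenvector (-2, -4, 1).
r=-4: eigenvector (-2, -3, 1).
P = [[1, -2, -2], [2, -4, -3], [0, 1, 1]], D = diag(1, -3, -4), P⁻¹ = [[1, 0, 2], [2, -1, 1], [-2, 1, 0]].
Q⁴ = P·diag(1, 81, 256)·P⁻¹ = [[701, -350, -160], [890, -444, -320], [-350, 175, 81]].
The requested entry is -350.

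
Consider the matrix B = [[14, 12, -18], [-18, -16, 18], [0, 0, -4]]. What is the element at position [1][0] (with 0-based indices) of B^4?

Characteristic polynomial: μ^3 + 6μ^2 - 32 = (μ - 2)(μ + 4)^2, so the eigenvalues are -4, -4, 2.
μ=2: eigenvector (1, -1, 0).
μ=-4: eigenvector (-2, 3, 0).
μ=-4: eigenvector (1, 0, 1).
P = [[1, -2, 1], [-1, 3, 0], [0, 0, 1]], D = diag(2, -4, -4), P⁻¹ = [[3, 2, -3], [1, 1, -1], [0, 0, 1]].
B⁴ = P·diag(16, 256, 256)·P⁻¹ = [[-464, -480, 720], [720, 736, -720], [0, 0, 256]].
The requested entry is 720.

720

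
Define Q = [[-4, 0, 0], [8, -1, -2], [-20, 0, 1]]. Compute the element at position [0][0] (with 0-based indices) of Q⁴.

256

Characteristic polynomial: μ^3 + 4μ^2 - μ - 4 = (μ - 1)(μ + 1)(μ + 4), so the eigenvalues are -4, -1, 1.
μ=-4: eigenvector (1, 0, 4).
μ=-1: eigenvector (0, 1, 0).
μ=1: eigenvector (0, -1, 1).
P = [[1, 0, 0], [0, 1, -1], [4, 0, 1]], D = diag(-4, -1, 1), P⁻¹ = [[1, 0, 0], [-4, 1, 1], [-4, 0, 1]].
Q⁴ = P·diag(256, 1, 1)·P⁻¹ = [[256, 0, 0], [0, 1, 0], [1020, 0, 1]].
The requested entry is 256.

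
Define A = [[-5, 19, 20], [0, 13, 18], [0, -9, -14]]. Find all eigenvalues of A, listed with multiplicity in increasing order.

Characteristic polynomial: p(s) = s^3 + 6s^2 - 15s - 100 = (s - 4)(s + 5)^2.
Roots (with multiplicity): -5, -5, 4.

-5, -5, 4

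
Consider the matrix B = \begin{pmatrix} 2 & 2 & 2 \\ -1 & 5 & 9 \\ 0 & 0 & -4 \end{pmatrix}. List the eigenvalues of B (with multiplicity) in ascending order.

-4, 3, 4

Characteristic polynomial: p(s) = s^3 - 3s^2 - 16s + 48 = (s - 4)(s - 3)(s + 4).
Roots (with multiplicity): -4, 3, 4.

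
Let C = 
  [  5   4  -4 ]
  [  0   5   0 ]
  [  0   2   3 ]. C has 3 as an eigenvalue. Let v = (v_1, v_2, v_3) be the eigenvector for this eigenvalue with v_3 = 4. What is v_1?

8

C − 3I = [[2, 4, -4], [0, 2, 0], [0, 2, 0]].
Solving (C − 3I)v = 0 gives the eigenspace spanned by (8, 0, 4).
With v_3 = 4, v = (8, 0, 4), so v_1 = 8.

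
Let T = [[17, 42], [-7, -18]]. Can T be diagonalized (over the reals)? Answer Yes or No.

Yes

Characteristic polynomial: p(r) = r^2 + r - 12 = (r - 3)(r + 4).
All 2 eigenvalues are distinct, so T is diagonalizable.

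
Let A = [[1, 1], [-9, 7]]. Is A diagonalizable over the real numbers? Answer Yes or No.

Characteristic polynomial: p(λ) = λ^2 - 8λ + 16 = (λ - 4)^2.
λ = 4 has algebraic multiplicity 2; rank(A − 4I) = 1, so geometric multiplicity = 1.
Geometric multiplicity < algebraic multiplicity, so A is not diagonalizable.

No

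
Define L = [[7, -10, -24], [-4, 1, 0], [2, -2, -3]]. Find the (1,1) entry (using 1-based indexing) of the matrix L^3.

223

Characteristic polynomial: s^3 - 5s^2 - 9s + 45 = (s - 5)(s - 3)(s + 3), so the eigenvalues are -3, 3, 5.
s=5: eigenvector (2, -2, 1).
s=3: eigenvector (1, -2, 1).
s=-3: eigenvector (1, 1, 0).
P = [[2, 1, 1], [-2, -2, 1], [1, 1, 0]], D = diag(5, 3, -3), P⁻¹ = [[1, -1, -3], [-1, 1, 4], [0, 1, 2]].
L³ = P·diag(125, 27, -27)·P⁻¹ = [[223, -250, -696], [-196, 169, 480], [98, -98, -267]].
The requested entry is 223.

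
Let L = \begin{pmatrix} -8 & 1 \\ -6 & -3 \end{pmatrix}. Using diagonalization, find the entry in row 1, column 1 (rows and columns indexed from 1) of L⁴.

Characteristic polynomial: s^2 + 11s + 30 = (s + 5)(s + 6), so the eigenvalues are -6, -5.
s=-5: eigenvector (1, 3).
s=-6: eigenvector (1, 2).
P = [[1, 1], [3, 2]], D = diag(-5, -6), P⁻¹ = [[-2, 1], [3, -1]].
L⁴ = P·diag(625, 1296)·P⁻¹ = [[2638, -671], [4026, -717]].
The requested entry is 2638.

2638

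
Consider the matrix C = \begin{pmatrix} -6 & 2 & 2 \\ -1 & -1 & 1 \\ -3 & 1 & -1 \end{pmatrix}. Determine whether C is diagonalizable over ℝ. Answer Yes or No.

No

Characteristic polynomial: p(s) = s^3 + 8s^2 + 20s + 16 = (s + 2)^2(s + 4).
s = -2 has algebraic multiplicity 2; rank(C + 2I) = 2, so geometric multiplicity = 1.
Geometric multiplicity < algebraic multiplicity, so C is not diagonalizable.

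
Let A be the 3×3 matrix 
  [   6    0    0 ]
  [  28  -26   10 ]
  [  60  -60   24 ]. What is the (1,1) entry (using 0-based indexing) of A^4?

3376

Characteristic polynomial: s^3 - 4s^2 - 36s + 144 = (s - 6)(s - 4)(s + 6), so the eigenvalues are -6, 4, 6.
s=4: eigenvector (0, 1, 3).
s=-6: eigenvector (0, 1, 2).
s=6: eigenvector (1, 4, 10).
P = [[0, 0, 1], [1, 1, 4], [3, 2, 10]], D = diag(4, -6, 6), P⁻¹ = [[-2, -2, 1], [-2, 3, -1], [1, 0, 0]].
A⁴ = P·diag(256, 1296, 1296)·P⁻¹ = [[1296, 0, 0], [2080, 3376, -1040], [6240, 6240, -1824]].
The requested entry is 3376.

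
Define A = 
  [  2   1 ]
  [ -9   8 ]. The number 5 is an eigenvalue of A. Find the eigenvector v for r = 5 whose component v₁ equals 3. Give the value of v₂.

A − 5I = [[-3, 1], [-9, 3]].
Solving (A − 5I)v = 0 gives the eigenspace spanned by (3, 9).
With v₁ = 3, v = (3, 9), so v₂ = 9.

9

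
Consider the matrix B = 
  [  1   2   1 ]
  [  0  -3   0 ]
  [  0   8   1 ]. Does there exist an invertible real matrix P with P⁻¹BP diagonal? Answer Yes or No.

No

Characteristic polynomial: p(s) = s^3 + s^2 - 5s + 3 = (s - 1)^2(s + 3).
s = 1 has algebraic multiplicity 2; rank(B − 1I) = 2, so geometric multiplicity = 1.
Geometric multiplicity < algebraic multiplicity, so B is not diagonalizable.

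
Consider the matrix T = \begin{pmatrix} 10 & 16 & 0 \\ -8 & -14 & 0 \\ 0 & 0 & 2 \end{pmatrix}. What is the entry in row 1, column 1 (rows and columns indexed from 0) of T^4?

2576

Characteristic polynomial: μ^3 + 2μ^2 - 20μ + 24 = (μ - 2)^2(μ + 6), so the eigenvalues are -6, 2, 2.
μ=2: eigenvector (0, 0, 1).
μ=-6: eigenvector (-1, 1, 0).
μ=2: eigenvector (2, -1, 0).
P = [[0, -1, 2], [0, 1, -1], [1, 0, 0]], D = diag(2, -6, 2), P⁻¹ = [[0, 0, 1], [1, 2, 0], [1, 1, 0]].
T⁴ = P·diag(16, 1296, 16)·P⁻¹ = [[-1264, -2560, 0], [1280, 2576, 0], [0, 0, 16]].
The requested entry is 2576.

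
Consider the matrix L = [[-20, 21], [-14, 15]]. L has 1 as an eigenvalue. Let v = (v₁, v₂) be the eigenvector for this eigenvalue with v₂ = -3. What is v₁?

-3

L − 1I = [[-21, 21], [-14, 14]].
Solving (L − 1I)v = 0 gives the eigenspace spanned by (-3, -3).
With v₂ = -3, v = (-3, -3), so v₁ = -3.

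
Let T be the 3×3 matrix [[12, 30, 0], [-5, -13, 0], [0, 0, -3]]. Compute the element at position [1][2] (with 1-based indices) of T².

Characteristic polynomial: μ^3 + 4μ^2 - 3μ - 18 = (μ - 2)(μ + 3)^2, so the eigenvalues are -3, -3, 2.
μ=2: eigenvector (3, -1, 0).
μ=-3: eigenvector (-2, 1, 0).
μ=-3: eigenvector (0, 0, 1).
P = [[3, -2, 0], [-1, 1, 0], [0, 0, 1]], D = diag(2, -3, -3), P⁻¹ = [[1, 2, 0], [1, 3, 0], [0, 0, 1]].
T² = P·diag(4, 9, 9)·P⁻¹ = [[-6, -30, 0], [5, 19, 0], [0, 0, 9]].
The requested entry is -30.

-30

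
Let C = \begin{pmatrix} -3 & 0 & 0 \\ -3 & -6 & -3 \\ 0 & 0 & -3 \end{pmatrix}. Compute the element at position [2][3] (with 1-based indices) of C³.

-189

Characteristic polynomial: s^3 + 12s^2 + 45s + 54 = (s + 3)^2(s + 6), so the eigenvalues are -6, -3, -3.
s=-3: eigenvector (1, -1, 0).
s=-6: eigenvector (0, 1, 0).
s=-3: eigenvector (-1, 0, 1).
P = [[1, 0, -1], [-1, 1, 0], [0, 0, 1]], D = diag(-3, -6, -3), P⁻¹ = [[1, 0, 1], [1, 1, 1], [0, 0, 1]].
C³ = P·diag(-27, -216, -27)·P⁻¹ = [[-27, 0, 0], [-189, -216, -189], [0, 0, -27]].
The requested entry is -189.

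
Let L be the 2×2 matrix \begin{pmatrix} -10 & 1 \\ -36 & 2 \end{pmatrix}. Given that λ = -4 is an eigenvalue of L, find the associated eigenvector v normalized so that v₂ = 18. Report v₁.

3

L + 4I = [[-6, 1], [-36, 6]].
Solving (L + 4I)v = 0 gives the eigenspace spanned by (3, 18).
With v₂ = 18, v = (3, 18), so v₁ = 3.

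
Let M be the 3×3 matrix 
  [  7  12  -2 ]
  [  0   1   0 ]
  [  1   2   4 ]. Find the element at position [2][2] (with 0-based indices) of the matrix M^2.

Characteristic polynomial: r^3 - 12r^2 + 41r - 30 = (r - 6)(r - 5)(r - 1), so the eigenvalues are 1, 5, 6.
r=6: eigenvector (2, 0, 1).
r=1: eigenvector (-2, 1, 0).
r=5: eigenvector (1, 0, 1).
P = [[2, -2, 1], [0, 1, 0], [1, 0, 1]], D = diag(6, 1, 5), P⁻¹ = [[1, 2, -1], [0, 1, 0], [-1, -2, 2]].
M² = P·diag(36, 1, 25)·P⁻¹ = [[47, 92, -22], [0, 1, 0], [11, 22, 14]].
The requested entry is 14.

14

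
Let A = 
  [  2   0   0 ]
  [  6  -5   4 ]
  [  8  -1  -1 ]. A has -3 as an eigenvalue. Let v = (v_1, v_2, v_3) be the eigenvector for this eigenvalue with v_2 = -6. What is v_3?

-3

A + 3I = [[5, 0, 0], [6, -2, 4], [8, -1, 2]].
Solving (A + 3I)v = 0 gives the eigenspace spanned by (0, -6, -3).
With v_2 = -6, v = (0, -6, -3), so v_3 = -3.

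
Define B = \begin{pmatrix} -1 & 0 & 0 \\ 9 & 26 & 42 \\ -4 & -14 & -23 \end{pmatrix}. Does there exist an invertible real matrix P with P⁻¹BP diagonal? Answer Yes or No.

Characteristic polynomial: p(t) = t^3 - 2t^2 - 13t - 10 = (t - 5)(t + 1)(t + 2).
All 3 eigenvalues are distinct, so B is diagonalizable.

Yes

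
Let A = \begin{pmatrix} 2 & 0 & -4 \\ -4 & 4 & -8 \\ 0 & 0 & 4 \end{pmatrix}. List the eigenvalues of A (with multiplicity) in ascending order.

Characteristic polynomial: p(t) = t^3 - 10t^2 + 32t - 32 = (t - 4)^2(t - 2).
Roots (with multiplicity): 2, 4, 4.

2, 4, 4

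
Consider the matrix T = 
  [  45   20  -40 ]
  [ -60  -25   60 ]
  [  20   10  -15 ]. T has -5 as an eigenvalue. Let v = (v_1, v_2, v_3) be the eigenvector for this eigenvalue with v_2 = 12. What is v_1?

-8

T + 5I = [[50, 20, -40], [-60, -20, 60], [20, 10, -10]].
Solving (T + 5I)v = 0 gives the eigenspace spanned by (-8, 12, -4).
With v_2 = 12, v = (-8, 12, -4), so v_1 = -8.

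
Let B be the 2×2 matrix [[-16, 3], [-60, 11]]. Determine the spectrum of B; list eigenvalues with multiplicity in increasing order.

Characteristic polynomial: p(μ) = μ^2 + 5μ + 4 = (μ + 1)(μ + 4).
Roots (with multiplicity): -4, -1.

-4, -1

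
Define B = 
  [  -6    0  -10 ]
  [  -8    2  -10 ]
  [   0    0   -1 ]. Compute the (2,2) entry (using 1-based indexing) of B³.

Characteristic polynomial: λ^3 + 5λ^2 - 8λ - 12 = (λ - 2)(λ + 1)(λ + 6), so the eigenvalues are -6, -1, 2.
λ=2: eigenvector (0, 1, 0).
λ=-6: eigenvector (1, 1, 0).
λ=-1: eigenvector (-2, -2, 1).
P = [[0, 1, -2], [1, 1, -2], [0, 0, 1]], D = diag(2, -6, -1), P⁻¹ = [[-1, 1, 0], [1, 0, 2], [0, 0, 1]].
B³ = P·diag(8, -216, -1)·P⁻¹ = [[-216, 0, -430], [-224, 8, -430], [0, 0, -1]].
The requested entry is 8.

8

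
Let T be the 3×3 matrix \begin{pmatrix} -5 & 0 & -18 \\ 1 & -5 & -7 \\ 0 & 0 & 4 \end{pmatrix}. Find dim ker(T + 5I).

T + 5I = [[0, 0, -18], [1, 0, -7], [0, 0, 9]].
This matrix has rank 2, so its null space has dimension 3 − 2 = 1.

1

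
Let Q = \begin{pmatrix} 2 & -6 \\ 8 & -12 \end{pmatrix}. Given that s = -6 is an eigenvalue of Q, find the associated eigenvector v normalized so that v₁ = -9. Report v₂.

Q + 6I = [[8, -6], [8, -6]].
Solving (Q + 6I)v = 0 gives the eigenspace spanned by (-9, -12).
With v₁ = -9, v = (-9, -12), so v₂ = -12.

-12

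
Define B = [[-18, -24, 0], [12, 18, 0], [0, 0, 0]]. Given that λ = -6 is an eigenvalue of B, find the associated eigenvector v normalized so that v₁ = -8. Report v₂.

4

B + 6I = [[-12, -24, 0], [12, 24, 0], [0, 0, 6]].
Solving (B + 6I)v = 0 gives the eigenspace spanned by (-8, 4, 0).
With v₁ = -8, v = (-8, 4, 0), so v₂ = 4.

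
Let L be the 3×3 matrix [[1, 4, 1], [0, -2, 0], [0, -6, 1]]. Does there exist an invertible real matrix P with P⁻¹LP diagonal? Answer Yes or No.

No

Characteristic polynomial: p(t) = t^3 - 3t + 2 = (t - 1)^2(t + 2).
t = 1 has algebraic multiplicity 2; rank(L − 1I) = 2, so geometric multiplicity = 1.
Geometric multiplicity < algebraic multiplicity, so L is not diagonalizable.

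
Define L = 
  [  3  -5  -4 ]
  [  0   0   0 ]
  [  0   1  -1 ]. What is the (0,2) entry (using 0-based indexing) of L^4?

-80

Characteristic polynomial: λ^3 - 2λ^2 - 3λ = λ(λ - 3)(λ + 1), so the eigenvalues are -1, 0, 3.
λ=3: eigenvector (1, 0, 0).
λ=-1: eigenvector (1, 0, 1).
λ=0: eigenvector (3, 1, 1).
P = [[1, 1, 3], [0, 0, 1], [0, 1, 1]], D = diag(3, -1, 0), P⁻¹ = [[1, -2, -1], [0, -1, 1], [0, 1, 0]].
L⁴ = P·diag(81, 1, 0)·P⁻¹ = [[81, -163, -80], [0, 0, 0], [0, -1, 1]].
The requested entry is -80.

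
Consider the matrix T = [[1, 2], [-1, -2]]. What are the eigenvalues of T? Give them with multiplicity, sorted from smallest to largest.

Characteristic polynomial: p(r) = r^2 + r = r(r + 1).
Roots (with multiplicity): -1, 0.

-1, 0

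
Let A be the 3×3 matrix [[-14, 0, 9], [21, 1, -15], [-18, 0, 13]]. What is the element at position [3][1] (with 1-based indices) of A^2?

Characteristic polynomial: λ^3 - 21λ + 20 = (λ - 4)(λ - 1)(λ + 5), so the eigenvalues are -5, 1, 4.
λ=4: eigenvector (1, -3, 2).
λ=-5: eigenvector (-1, 1, -1).
λ=1: eigenvector (0, 1, 0).
P = [[1, -1, 0], [-3, 1, 1], [2, -1, 0]], D = diag(4, -5, 1), P⁻¹ = [[-1, 0, 1], [-2, 0, 1], [-1, 1, 2]].
A² = P·diag(16, 25, 1)·P⁻¹ = [[34, 0, -9], [-3, 1, -21], [18, 0, 7]].
The requested entry is 18.

18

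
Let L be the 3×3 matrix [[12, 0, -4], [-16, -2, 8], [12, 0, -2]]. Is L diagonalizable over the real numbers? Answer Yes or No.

Characteristic polynomial: p(s) = s^3 - 8s^2 + 4s + 48 = (s - 6)(s - 4)(s + 2).
All 3 eigenvalues are distinct, so L is diagonalizable.

Yes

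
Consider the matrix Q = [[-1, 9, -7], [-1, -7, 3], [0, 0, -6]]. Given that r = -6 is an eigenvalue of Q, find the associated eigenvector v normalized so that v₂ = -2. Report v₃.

Q + 6I = [[5, 9, -7], [-1, -1, 3], [0, 0, 0]].
Solving (Q + 6I)v = 0 gives the eigenspace spanned by (5, -2, 1).
With v₂ = -2, v = (5, -2, 1), so v₃ = 1.

1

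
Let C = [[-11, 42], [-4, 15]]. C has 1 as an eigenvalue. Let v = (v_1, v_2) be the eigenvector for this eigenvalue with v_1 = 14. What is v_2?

4

C − 1I = [[-12, 42], [-4, 14]].
Solving (C − 1I)v = 0 gives the eigenspace spanned by (14, 4).
With v_1 = 14, v = (14, 4), so v_2 = 4.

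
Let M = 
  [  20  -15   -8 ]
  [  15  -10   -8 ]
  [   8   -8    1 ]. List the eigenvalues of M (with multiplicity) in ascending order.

Characteristic polynomial: p(λ) = λ^3 - 11λ^2 + 35λ - 25 = (λ - 5)^2(λ - 1).
Roots (with multiplicity): 1, 5, 5.

1, 5, 5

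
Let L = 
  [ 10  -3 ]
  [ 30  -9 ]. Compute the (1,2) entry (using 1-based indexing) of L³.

Characteristic polynomial: s^2 - s = s(s - 1), so the eigenvalues are 0, 1.
s=1: eigenvector (1, 3).
s=0: eigenvector (3, 10).
P = [[1, 3], [3, 10]], D = diag(1, 0), P⁻¹ = [[10, -3], [-3, 1]].
L³ = P·diag(1, 0)·P⁻¹ = [[10, -3], [30, -9]].
The requested entry is -3.

-3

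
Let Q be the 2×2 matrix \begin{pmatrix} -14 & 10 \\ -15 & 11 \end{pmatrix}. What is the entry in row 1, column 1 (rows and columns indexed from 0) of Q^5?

Characteristic polynomial: s^2 + 3s - 4 = (s - 1)(s + 4), so the eigenvalues are -4, 1.
s=1: eigenvector (2, 3).
s=-4: eigenvector (1, 1).
P = [[2, 1], [3, 1]], D = diag(1, -4), P⁻¹ = [[-1, 1], [3, -2]].
Q⁵ = P·diag(1, -1024)·P⁻¹ = [[-3074, 2050], [-3075, 2051]].
The requested entry is 2051.

2051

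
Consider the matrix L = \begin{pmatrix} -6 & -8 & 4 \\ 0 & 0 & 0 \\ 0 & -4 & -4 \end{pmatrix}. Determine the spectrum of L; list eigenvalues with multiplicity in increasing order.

Characteristic polynomial: p(t) = t^3 + 10t^2 + 24t = t(t + 4)(t + 6).
Roots (with multiplicity): -6, -4, 0.

-6, -4, 0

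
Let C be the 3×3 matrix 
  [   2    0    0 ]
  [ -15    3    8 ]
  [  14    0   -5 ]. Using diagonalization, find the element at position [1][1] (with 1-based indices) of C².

Characteristic polynomial: r^3 - 19r + 30 = (r - 3)(r - 2)(r + 5), so the eigenvalues are -5, 2, 3.
r=2: eigenvector (1, -1, 2).
r=3: eigenvector (0, 1, 0).
r=-5: eigenvector (0, -1, 1).
P = [[1, 0, 0], [-1, 1, -1], [2, 0, 1]], D = diag(2, 3, -5), P⁻¹ = [[1, 0, 0], [-1, 1, 1], [-2, 0, 1]].
C² = P·diag(4, 9, 25)·P⁻¹ = [[4, 0, 0], [37, 9, -16], [-42, 0, 25]].
The requested entry is 4.

4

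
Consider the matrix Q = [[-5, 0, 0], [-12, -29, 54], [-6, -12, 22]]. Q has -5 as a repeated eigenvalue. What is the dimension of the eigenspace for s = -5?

2

Q + 5I = [[0, 0, 0], [-12, -24, 54], [-6, -12, 27]].
This matrix has rank 1, so its null space has dimension 3 − 1 = 2.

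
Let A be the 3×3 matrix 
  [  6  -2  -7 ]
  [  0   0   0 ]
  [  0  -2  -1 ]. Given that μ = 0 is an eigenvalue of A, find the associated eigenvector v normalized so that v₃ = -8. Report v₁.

A = [[6, -2, -7], [0, 0, 0], [0, -2, -1]].
Solving (A)v = 0 gives the eigenspace spanned by (-8, 4, -8).
With v₃ = -8, v = (-8, 4, -8), so v₁ = -8.

-8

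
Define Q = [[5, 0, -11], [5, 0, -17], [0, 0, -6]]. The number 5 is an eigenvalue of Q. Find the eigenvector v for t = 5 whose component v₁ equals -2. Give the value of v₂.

-2

Q − 5I = [[0, 0, -11], [5, -5, -17], [0, 0, -11]].
Solving (Q − 5I)v = 0 gives the eigenspace spanned by (-2, -2, 0).
With v₁ = -2, v = (-2, -2, 0), so v₂ = -2.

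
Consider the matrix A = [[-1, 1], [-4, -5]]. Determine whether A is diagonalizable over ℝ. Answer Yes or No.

Characteristic polynomial: p(s) = s^2 + 6s + 9 = (s + 3)^2.
s = -3 has algebraic multiplicity 2; rank(A + 3I) = 1, so geometric multiplicity = 1.
Geometric multiplicity < algebraic multiplicity, so A is not diagonalizable.

No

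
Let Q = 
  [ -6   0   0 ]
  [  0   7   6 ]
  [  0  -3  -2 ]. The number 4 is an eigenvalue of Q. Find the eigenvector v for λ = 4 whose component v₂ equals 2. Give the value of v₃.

-1

Q − 4I = [[-10, 0, 0], [0, 3, 6], [0, -3, -6]].
Solving (Q − 4I)v = 0 gives the eigenspace spanned by (0, 2, -1).
With v₂ = 2, v = (0, 2, -1), so v₃ = -1.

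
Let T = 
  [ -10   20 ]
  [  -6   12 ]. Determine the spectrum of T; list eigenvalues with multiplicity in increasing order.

Characteristic polynomial: p(μ) = μ^2 - 2μ = μ(μ - 2).
Roots (with multiplicity): 0, 2.

0, 2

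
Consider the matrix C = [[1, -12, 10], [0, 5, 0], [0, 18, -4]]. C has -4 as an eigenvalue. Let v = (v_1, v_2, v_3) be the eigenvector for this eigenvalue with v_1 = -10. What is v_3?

C + 4I = [[5, -12, 10], [0, 9, 0], [0, 18, 0]].
Solving (C + 4I)v = 0 gives the eigenspace spanned by (-10, 0, 5).
With v_1 = -10, v = (-10, 0, 5), so v_3 = 5.

5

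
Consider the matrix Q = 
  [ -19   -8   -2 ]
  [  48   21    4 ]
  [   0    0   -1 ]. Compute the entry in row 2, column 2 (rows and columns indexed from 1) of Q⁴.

1713

Characteristic polynomial: t^3 - t^2 - 17t - 15 = (t - 5)(t + 1)(t + 3), so the eigenvalues are -3, -1, 5.
t=5: eigenvector (-1, 3, 0).
t=-3: eigenvector (-1, 2, 0).
t=-1: eigenvector (-1, 2, 1).
P = [[-1, -1, -1], [3, 2, 2], [0, 0, 1]], D = diag(5, -3, -1), P⁻¹ = [[2, 1, 0], [-3, -1, -1], [0, 0, 1]].
Q⁴ = P·diag(625, 81, 1)·P⁻¹ = [[-1007, -544, 80], [3264, 1713, -160], [0, 0, 1]].
The requested entry is 1713.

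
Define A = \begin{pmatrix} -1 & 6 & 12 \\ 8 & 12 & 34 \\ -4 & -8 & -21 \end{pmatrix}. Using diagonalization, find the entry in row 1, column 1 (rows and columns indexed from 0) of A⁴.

-2240

Characteristic polynomial: μ^3 + 10μ^2 + 29μ + 20 = (μ + 1)(μ + 4)(μ + 5), so the eigenvalues are -5, -4, -1.
μ=-1: eigenvector (1, 2, -1).
μ=-4: eigenvector (-2, 1, 0).
μ=-5: eigenvector (0, -2, 1).
P = [[1, -2, 0], [2, 1, -2], [-1, 0, 1]], D = diag(-1, -4, -5), P⁻¹ = [[1, 2, 4], [0, 1, 2], [1, 2, 5]].
A⁴ = P·diag(1, 256, 625)·P⁻¹ = [[1, -510, -1020], [-1248, -2240, -5730], [624, 1248, 3121]].
The requested entry is -2240.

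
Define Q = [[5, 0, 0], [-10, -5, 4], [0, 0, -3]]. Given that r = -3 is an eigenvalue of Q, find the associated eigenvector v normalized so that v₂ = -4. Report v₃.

-2

Q + 3I = [[8, 0, 0], [-10, -2, 4], [0, 0, 0]].
Solving (Q + 3I)v = 0 gives the eigenspace spanned by (0, -4, -2).
With v₂ = -4, v = (0, -4, -2), so v₃ = -2.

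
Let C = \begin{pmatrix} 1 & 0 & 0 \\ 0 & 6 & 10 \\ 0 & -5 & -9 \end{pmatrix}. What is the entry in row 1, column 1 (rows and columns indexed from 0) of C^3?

Characteristic polynomial: s^3 + 2s^2 - 7s + 4 = (s - 1)^2(s + 4), so the eigenvalues are -4, 1, 1.
s=1: eigenvector (1, 0, 0).
s=-4: eigenvector (0, -1, 1).
s=1: eigenvector (0, -2, 1).
P = [[1, 0, 0], [0, -1, -2], [0, 1, 1]], D = diag(1, -4, 1), P⁻¹ = [[1, 0, 0], [0, 1, 2], [0, -1, -1]].
C³ = P·diag(1, -64, 1)·P⁻¹ = [[1, 0, 0], [0, 66, 130], [0, -65, -129]].
The requested entry is 66.

66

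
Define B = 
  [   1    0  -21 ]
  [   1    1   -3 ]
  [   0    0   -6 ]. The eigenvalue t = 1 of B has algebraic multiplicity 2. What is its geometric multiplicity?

1

B − 1I = [[0, 0, -21], [1, 0, -3], [0, 0, -7]].
This matrix has rank 2, so its null space has dimension 3 − 2 = 1.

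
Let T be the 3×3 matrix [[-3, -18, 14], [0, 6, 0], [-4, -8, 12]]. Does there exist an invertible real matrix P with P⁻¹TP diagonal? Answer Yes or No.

Characteristic polynomial: p(μ) = μ^3 - 15μ^2 + 74μ - 120 = (μ - 6)(μ - 5)(μ - 4).
All 3 eigenvalues are distinct, so T is diagonalizable.

Yes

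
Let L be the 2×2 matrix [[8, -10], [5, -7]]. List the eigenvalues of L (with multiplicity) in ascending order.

Characteristic polynomial: p(μ) = μ^2 - μ - 6 = (μ - 3)(μ + 2).
Roots (with multiplicity): -2, 3.

-2, 3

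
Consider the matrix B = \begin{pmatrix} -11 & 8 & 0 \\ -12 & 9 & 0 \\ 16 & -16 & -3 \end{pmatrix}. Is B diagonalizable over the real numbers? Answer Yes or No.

Characteristic polynomial: p(t) = t^3 + 5t^2 + 3t - 9 = (t - 1)(t + 3)^2.
t = -3 has algebraic multiplicity 2; rank(B + 3I) = 1, so geometric multiplicity = 2.
Every eigenvalue has geometric = algebraic multiplicity, so B is diagonalizable.

Yes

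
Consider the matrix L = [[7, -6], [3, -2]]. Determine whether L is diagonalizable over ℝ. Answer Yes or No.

Characteristic polynomial: p(t) = t^2 - 5t + 4 = (t - 4)(t - 1).
All 2 eigenvalues are distinct, so L is diagonalizable.

Yes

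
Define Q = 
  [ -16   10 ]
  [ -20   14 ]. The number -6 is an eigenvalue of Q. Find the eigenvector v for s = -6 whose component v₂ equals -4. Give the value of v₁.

-4

Q + 6I = [[-10, 10], [-20, 20]].
Solving (Q + 6I)v = 0 gives the eigenspace spanned by (-4, -4).
With v₂ = -4, v = (-4, -4), so v₁ = -4.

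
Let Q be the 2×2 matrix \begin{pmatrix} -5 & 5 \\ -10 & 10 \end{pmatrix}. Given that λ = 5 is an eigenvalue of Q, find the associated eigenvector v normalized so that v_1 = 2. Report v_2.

Q − 5I = [[-10, 5], [-10, 5]].
Solving (Q − 5I)v = 0 gives the eigenspace spanned by (2, 4).
With v_1 = 2, v = (2, 4), so v_2 = 4.

4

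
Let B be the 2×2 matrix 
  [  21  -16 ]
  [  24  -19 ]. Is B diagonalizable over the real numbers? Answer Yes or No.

Characteristic polynomial: p(t) = t^2 - 2t - 15 = (t - 5)(t + 3).
All 2 eigenvalues are distinct, so B is diagonalizable.

Yes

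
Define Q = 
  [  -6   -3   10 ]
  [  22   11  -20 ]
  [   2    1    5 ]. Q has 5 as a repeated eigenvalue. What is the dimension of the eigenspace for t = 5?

1

Q − 5I = [[-11, -3, 10], [22, 6, -20], [2, 1, 0]].
This matrix has rank 2, so its null space has dimension 3 − 2 = 1.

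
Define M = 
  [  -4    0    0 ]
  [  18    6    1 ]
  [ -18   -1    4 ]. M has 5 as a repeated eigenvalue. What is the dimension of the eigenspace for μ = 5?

M − 5I = [[-9, 0, 0], [18, 1, 1], [-18, -1, -1]].
This matrix has rank 2, so its null space has dimension 3 − 2 = 1.

1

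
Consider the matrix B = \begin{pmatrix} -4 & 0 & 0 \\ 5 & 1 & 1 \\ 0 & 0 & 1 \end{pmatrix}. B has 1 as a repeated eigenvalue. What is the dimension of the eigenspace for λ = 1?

B − 1I = [[-5, 0, 0], [5, 0, 1], [0, 0, 0]].
This matrix has rank 2, so its null space has dimension 3 − 2 = 1.

1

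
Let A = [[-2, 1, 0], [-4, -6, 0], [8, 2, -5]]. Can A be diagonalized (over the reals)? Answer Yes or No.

No

Characteristic polynomial: p(λ) = λ^3 + 13λ^2 + 56λ + 80 = (λ + 4)^2(λ + 5).
λ = -4 has algebraic multiplicity 2; rank(A + 4I) = 2, so geometric multiplicity = 1.
Geometric multiplicity < algebraic multiplicity, so A is not diagonalizable.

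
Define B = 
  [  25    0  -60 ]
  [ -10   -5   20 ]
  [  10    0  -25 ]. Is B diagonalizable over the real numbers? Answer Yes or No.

Characteristic polynomial: p(t) = t^3 + 5t^2 - 25t - 125 = (t - 5)(t + 5)^2.
t = -5 has algebraic multiplicity 2; rank(B + 5I) = 1, so geometric multiplicity = 2.
Every eigenvalue has geometric = algebraic multiplicity, so B is diagonalizable.

Yes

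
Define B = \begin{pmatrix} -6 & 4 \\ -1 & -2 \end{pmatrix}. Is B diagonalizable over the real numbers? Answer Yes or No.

Characteristic polynomial: p(r) = r^2 + 8r + 16 = (r + 4)^2.
r = -4 has algebraic multiplicity 2; rank(B + 4I) = 1, so geometric multiplicity = 1.
Geometric multiplicity < algebraic multiplicity, so B is not diagonalizable.

No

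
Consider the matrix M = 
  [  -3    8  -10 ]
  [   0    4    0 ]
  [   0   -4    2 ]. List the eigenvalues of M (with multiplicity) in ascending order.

-3, 2, 4

Characteristic polynomial: p(s) = s^3 - 3s^2 - 10s + 24 = (s - 4)(s - 2)(s + 3).
Roots (with multiplicity): -3, 2, 4.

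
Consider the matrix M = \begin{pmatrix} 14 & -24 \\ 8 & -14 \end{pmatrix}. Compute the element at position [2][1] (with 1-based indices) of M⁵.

128

Characteristic polynomial: s^2 - 4 = (s - 2)(s + 2), so the eigenvalues are -2, 2.
s=2: eigenvector (-2, -1).
s=-2: eigenvector (-3, -2).
P = [[-2, -3], [-1, -2]], D = diag(2, -2), P⁻¹ = [[-2, 3], [1, -2]].
M⁵ = P·diag(32, -32)·P⁻¹ = [[224, -384], [128, -224]].
The requested entry is 128.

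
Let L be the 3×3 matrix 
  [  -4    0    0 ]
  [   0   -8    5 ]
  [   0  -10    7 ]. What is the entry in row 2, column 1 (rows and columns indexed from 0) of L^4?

130

Characteristic polynomial: μ^3 + 5μ^2 - 2μ - 24 = (μ - 2)(μ + 3)(μ + 4), so the eigenvalues are -4, -3, 2.
μ=-3: eigenvector (0, 1, 1).
μ=2: eigenvector (0, -1, -2).
μ=-4: eigenvector (1, 0, 0).
P = [[0, 0, 1], [1, -1, 0], [1, -2, 0]], D = diag(-3, 2, -4), P⁻¹ = [[0, 2, -1], [0, 1, -1], [1, 0, 0]].
L⁴ = P·diag(81, 16, 256)·P⁻¹ = [[256, 0, 0], [0, 146, -65], [0, 130, -49]].
The requested entry is 130.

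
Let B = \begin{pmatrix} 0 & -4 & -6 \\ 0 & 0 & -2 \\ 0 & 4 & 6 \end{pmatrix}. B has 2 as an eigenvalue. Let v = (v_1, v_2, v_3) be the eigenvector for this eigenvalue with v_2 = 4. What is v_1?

B − 2I = [[-2, -4, -6], [0, -2, -2], [0, 4, 4]].
Solving (B − 2I)v = 0 gives the eigenspace spanned by (4, 4, -4).
With v_2 = 4, v = (4, 4, -4), so v_1 = 4.

4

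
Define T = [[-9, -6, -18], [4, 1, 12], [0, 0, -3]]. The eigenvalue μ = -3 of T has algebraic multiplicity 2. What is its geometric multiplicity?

T + 3I = [[-6, -6, -18], [4, 4, 12], [0, 0, 0]].
This matrix has rank 1, so its null space has dimension 3 − 1 = 2.

2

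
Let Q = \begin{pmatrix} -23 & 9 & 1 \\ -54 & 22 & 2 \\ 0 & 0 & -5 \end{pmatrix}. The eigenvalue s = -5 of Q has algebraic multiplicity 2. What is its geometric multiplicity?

1

Q + 5I = [[-18, 9, 1], [-54, 27, 2], [0, 0, 0]].
This matrix has rank 2, so its null space has dimension 3 − 2 = 1.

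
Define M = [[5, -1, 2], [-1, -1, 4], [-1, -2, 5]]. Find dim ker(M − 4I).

M − 4I = [[1, -1, 2], [-1, -5, 4], [-1, -2, 1]].
This matrix has rank 2, so its null space has dimension 3 − 2 = 1.

1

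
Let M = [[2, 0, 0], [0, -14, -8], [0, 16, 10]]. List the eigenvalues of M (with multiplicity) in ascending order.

Characteristic polynomial: p(r) = r^3 + 2r^2 - 20r + 24 = (r - 2)^2(r + 6).
Roots (with multiplicity): -6, 2, 2.

-6, 2, 2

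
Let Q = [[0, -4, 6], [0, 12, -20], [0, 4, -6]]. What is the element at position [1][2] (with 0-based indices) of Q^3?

Characteristic polynomial: λ^3 - 6λ^2 + 8λ = λ(λ - 4)(λ - 2), so the eigenvalues are 0, 2, 4.
λ=0: eigenvector (1, 0, 0).
λ=4: eigenvector (-2, 5, 2).
λ=2: eigenvector (-1, 2, 1).
P = [[1, -2, -1], [0, 5, 2], [0, 2, 1]], D = diag(0, 4, 2), P⁻¹ = [[1, 0, 1], [0, 1, -2], [0, -2, 5]].
Q³ = P·diag(0, 64, 8)·P⁻¹ = [[0, -112, 216], [0, 288, -560], [0, 112, -216]].
The requested entry is -560.

-560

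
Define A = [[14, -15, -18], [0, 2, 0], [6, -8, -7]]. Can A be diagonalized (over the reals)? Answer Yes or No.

Characteristic polynomial: p(μ) = μ^3 - 9μ^2 + 24μ - 20 = (μ - 5)(μ - 2)^2.
μ = 2 has algebraic multiplicity 2; rank(A − 2I) = 2, so geometric multiplicity = 1.
Geometric multiplicity < algebraic multiplicity, so A is not diagonalizable.

No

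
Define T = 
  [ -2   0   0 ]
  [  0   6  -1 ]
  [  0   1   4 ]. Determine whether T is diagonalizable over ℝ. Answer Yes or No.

Characteristic polynomial: p(λ) = λ^3 - 8λ^2 + 5λ + 50 = (λ - 5)^2(λ + 2).
λ = 5 has algebraic multiplicity 2; rank(T − 5I) = 2, so geometric multiplicity = 1.
Geometric multiplicity < algebraic multiplicity, so T is not diagonalizable.

No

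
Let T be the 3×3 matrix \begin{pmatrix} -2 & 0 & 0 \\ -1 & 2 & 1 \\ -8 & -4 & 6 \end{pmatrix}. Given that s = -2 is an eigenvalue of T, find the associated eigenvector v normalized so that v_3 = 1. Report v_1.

1

T + 2I = [[0, 0, 0], [-1, 4, 1], [-8, -4, 8]].
Solving (T + 2I)v = 0 gives the eigenspace spanned by (1, 0, 1).
With v_3 = 1, v = (1, 0, 1), so v_1 = 1.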